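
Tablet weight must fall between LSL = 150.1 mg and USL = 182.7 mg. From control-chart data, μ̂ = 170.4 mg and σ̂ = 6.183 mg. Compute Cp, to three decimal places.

0.879

Cp = (USL − LSL) / (6σ̂) = (182.7 − 150.1) / (6 × 6.183) = 32.6000 / 37.0980 = 0.8788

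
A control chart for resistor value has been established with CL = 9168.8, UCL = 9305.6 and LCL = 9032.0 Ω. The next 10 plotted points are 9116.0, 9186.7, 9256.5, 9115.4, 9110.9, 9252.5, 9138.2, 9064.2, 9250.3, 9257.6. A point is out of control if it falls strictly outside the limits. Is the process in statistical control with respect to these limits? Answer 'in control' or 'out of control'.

in control

All 10 points lie within [9032.0, 9305.6].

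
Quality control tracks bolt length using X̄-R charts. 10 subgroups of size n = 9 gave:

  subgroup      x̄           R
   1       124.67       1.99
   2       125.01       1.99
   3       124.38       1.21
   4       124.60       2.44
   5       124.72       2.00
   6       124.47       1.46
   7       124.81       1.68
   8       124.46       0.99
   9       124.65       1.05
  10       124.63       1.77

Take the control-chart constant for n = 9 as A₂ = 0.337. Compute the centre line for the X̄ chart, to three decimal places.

X̄̄ = (124.67 + 125.01 + 124.38 + 124.60 + 124.72 + 124.47 + 124.81 + 124.46 + 124.65 + 124.63) / 10 = 1246.4000 / 10 = 124.6400
CL = X̄̄ = 124.6400

124.640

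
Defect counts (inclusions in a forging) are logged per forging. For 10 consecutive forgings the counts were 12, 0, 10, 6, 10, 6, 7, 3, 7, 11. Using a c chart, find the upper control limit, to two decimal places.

c̄ = (12 + 0 + 10 + 6 + 10 + 6 + 7 + 3 + 7 + 11) / 10 = 72 / 10 = 7.2000
UCL = c̄ + 3√c̄ = 7.2000 + 3 × √7.2000 = 7.2000 + 3 × 2.6833 = 15.2498

15.25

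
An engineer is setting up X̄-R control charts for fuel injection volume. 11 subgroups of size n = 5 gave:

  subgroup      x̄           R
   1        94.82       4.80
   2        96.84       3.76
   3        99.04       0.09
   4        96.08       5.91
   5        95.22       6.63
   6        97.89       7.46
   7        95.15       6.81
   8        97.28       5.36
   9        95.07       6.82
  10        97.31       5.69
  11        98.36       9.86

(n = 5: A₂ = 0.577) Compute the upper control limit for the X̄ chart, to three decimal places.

X̄̄ = (94.82 + 96.84 + 99.04 + 96.08 + 95.22 + 97.89 + 95.15 + 97.28 + 95.07 + 97.31 + 98.36) / 11 = 1063.0600 / 11 = 96.6418
R̄ = (4.80 + 3.76 + 0.09 + 5.91 + 6.63 + 7.46 + 6.81 + 5.36 + 6.82 + 5.69 + 9.86) / 11 = 63.1900 / 11 = 5.7445
UCL = X̄̄ + A₂·R̄ = 96.6418 + 0.577 × 5.7445 = 99.9564

99.956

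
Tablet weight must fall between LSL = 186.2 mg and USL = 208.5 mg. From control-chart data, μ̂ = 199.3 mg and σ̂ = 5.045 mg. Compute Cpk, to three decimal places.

Cpu = (USL − μ̂) / (3σ̂) = (208.5 − 199.3) / (3 × 5.045) = 0.6079; Cpl = (μ̂ − LSL) / (3σ̂) = (199.3 − 186.2) / (3 × 5.045) = 0.8655; Cpk = min(Cpu, Cpl) = 0.6079

0.608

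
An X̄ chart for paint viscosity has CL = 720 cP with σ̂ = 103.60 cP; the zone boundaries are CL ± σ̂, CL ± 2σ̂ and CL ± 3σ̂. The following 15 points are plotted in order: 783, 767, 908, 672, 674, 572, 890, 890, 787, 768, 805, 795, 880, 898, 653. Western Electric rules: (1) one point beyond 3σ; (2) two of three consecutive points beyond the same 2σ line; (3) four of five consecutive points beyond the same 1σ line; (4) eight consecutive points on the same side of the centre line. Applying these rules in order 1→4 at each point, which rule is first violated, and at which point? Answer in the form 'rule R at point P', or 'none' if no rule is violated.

Zone of each point (C = within 1σ̂, B = 1σ̂–2σ̂, A = 2σ̂–3σ̂, * = beyond 3σ̂; sign = side of CL): 1:+C, 2:+C, 3:+B, 4:-C, 5:-C, 6:-B, 7:+B, 8:+B, 9:+C, 10:+C, 11:+C, 12:+C, 13:+B, 14:+B, 15:-C
Rule 4 (eight consecutive points on the same side of the centre line) is satisfied at point 14.

rule 4 at point 14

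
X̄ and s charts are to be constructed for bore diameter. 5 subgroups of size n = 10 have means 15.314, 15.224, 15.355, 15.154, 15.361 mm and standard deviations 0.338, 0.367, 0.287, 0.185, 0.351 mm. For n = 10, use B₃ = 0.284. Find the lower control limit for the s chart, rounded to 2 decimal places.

s̄ = (0.338 + 0.367 + 0.287 + 0.185 + 0.351) / 5 = 0.3056
LCL_s = B₃·s̄ = 0.284 × 0.3056 = 0.0868

0.09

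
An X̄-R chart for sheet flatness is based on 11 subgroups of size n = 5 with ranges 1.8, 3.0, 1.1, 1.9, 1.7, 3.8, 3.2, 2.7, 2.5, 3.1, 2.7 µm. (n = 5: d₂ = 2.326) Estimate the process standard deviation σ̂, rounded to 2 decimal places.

R̄ = (1.8 + 3.0 + 1.1 + 1.9 + 1.7 + 3.8 + 3.2 + 2.7 + 2.5 + 3.1 + 2.7) / 11 = 2.5000
σ̂ = R̄ / d₂ = 2.5000 / 2.326 = 1.0748

1.07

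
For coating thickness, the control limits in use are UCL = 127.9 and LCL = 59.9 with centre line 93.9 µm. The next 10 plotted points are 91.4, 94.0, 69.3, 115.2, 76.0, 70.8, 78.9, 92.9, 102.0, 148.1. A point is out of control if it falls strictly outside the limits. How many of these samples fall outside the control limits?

1

Compare each point to [59.9, 127.9]: sample 10 = 148.1 > UCL.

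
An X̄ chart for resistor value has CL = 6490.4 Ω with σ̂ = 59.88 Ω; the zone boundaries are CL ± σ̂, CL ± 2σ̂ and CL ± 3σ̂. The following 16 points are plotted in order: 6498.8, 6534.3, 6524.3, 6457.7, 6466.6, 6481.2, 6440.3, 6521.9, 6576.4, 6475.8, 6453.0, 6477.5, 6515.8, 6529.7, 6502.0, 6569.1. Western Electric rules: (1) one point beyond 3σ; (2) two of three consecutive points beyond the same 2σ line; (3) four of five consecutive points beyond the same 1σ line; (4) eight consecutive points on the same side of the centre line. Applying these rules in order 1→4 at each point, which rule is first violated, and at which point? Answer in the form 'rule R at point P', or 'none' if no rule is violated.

none

Zone of each point (C = within 1σ̂, B = 1σ̂–2σ̂, A = 2σ̂–3σ̂, * = beyond 3σ̂; sign = side of CL): 1:+C, 2:+C, 3:+C, 4:-C, 5:-C, 6:-C, 7:-C, 8:+C, 9:+B, 10:-C, 11:-C, 12:-C, 13:+C, 14:+C, 15:+C, 16:+B
No rule fires across all 16 points.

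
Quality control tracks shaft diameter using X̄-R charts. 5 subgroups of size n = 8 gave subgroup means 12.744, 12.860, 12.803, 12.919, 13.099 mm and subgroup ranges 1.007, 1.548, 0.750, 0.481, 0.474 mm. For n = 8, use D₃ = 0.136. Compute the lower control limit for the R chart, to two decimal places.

0.12

R̄ = (1.007 + 1.548 + 0.750 + 0.481 + 0.474) / 5 = 4.2600 / 5 = 0.8520
LCL_R = D₃·R̄ = 0.136 × 0.8520 = 0.1159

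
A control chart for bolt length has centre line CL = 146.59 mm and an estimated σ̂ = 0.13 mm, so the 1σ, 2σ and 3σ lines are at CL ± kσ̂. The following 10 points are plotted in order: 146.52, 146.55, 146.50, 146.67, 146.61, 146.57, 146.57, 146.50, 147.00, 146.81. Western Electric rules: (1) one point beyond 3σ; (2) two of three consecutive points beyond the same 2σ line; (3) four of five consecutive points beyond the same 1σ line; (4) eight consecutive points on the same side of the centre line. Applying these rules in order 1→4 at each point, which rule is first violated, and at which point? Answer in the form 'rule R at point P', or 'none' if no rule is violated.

Zone of each point (C = within 1σ̂, B = 1σ̂–2σ̂, A = 2σ̂–3σ̂, * = beyond 3σ̂; sign = side of CL): 1:-C, 2:-C, 3:-C, 4:+C, 5:+C, 6:-C, 7:-C, 8:-C, 9:+*, 10:+B
Rule 1 (one point beyond the 3σ limits) is satisfied at point 9.

rule 1 at point 9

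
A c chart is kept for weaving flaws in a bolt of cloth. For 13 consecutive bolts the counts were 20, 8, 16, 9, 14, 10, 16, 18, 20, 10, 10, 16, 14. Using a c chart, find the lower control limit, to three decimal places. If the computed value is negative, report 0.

c̄ = (20 + 8 + 16 + 9 + 14 + 10 + 16 + 18 + 20 + 10 + 10 + 16 + 14) / 13 = 181 / 13 = 13.9231
LCL = c̄ − 3√c̄ = 13.9231 − 3 × 3.7314 = 2.7290

2.729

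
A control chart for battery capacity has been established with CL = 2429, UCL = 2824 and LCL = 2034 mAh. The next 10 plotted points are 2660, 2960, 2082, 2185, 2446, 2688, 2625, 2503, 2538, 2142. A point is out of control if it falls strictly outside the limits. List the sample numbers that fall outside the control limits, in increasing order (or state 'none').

Compare each point to [2034, 2824]: sample 2 = 2960 > UCL.

2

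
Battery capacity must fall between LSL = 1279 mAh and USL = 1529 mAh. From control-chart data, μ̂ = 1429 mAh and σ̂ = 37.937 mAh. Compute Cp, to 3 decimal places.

1.098

Cp = (USL − LSL) / (6σ̂) = (1529 − 1279) / (6 × 37.937) = 250.0000 / 227.6220 = 1.0983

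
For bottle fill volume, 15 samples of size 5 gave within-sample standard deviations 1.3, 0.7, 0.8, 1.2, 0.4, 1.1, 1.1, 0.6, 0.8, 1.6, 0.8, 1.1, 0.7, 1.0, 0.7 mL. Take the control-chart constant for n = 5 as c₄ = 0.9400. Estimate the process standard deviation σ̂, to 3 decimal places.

0.986

s̄ = (1.3 + 0.7 + 0.8 + 1.2 + 0.4 + 1.1 + 1.1 + 0.6 + 0.8 + 1.6 + 0.8 + 1.1 + 0.7 + 1.0 + 0.7) / 15 = 0.9267
σ̂ = s̄ / c₄ = 0.9267 / 0.9400 = 0.9858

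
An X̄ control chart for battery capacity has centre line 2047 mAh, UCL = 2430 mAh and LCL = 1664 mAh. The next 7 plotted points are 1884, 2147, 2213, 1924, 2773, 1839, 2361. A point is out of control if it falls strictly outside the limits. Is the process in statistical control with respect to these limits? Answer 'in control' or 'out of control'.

Compare each point to [1664, 2430]: sample 5 = 2773 > UCL.

out of control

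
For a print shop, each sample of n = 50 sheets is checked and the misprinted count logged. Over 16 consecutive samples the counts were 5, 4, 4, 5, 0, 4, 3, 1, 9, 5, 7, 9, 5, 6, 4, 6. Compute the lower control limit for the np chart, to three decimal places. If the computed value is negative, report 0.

0.000

p̄ = Σdᵢ / (k·n) = 77 / (16 × 50) = 0.09625
LCL = np̄ − 3·√(np̄(1−p̄)) = 4.8125 − 3 × 2.0855 = -1.4440 → 0 (negative, so LCL = 0)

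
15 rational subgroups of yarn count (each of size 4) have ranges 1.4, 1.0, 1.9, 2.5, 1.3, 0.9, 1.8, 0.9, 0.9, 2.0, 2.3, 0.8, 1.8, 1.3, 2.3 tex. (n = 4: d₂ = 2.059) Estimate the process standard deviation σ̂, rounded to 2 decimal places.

0.75

R̄ = (1.4 + 1.0 + 1.9 + 2.5 + 1.3 + 0.9 + 1.8 + 0.9 + 0.9 + 2.0 + 2.3 + 0.8 + 1.8 + 1.3 + 2.3) / 15 = 1.5400
σ̂ = R̄ / d₂ = 1.5400 / 2.059 = 0.7479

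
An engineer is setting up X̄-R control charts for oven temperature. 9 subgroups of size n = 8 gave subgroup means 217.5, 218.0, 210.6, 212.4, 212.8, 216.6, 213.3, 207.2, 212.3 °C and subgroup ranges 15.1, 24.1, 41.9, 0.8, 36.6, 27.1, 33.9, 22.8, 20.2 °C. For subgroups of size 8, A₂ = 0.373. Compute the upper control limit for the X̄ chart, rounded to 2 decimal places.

222.63

X̄̄ = (217.5 + 218.0 + 210.6 + 212.4 + 212.8 + 216.6 + 213.3 + 207.2 + 212.3) / 9 = 1920.7000 / 9 = 213.4111
R̄ = (15.1 + 24.1 + 41.9 + 0.8 + 36.6 + 27.1 + 33.9 + 22.8 + 20.2) / 9 = 222.5000 / 9 = 24.7222
UCL = X̄̄ + A₂·R̄ = 213.4111 + 0.373 × 24.7222 = 222.6325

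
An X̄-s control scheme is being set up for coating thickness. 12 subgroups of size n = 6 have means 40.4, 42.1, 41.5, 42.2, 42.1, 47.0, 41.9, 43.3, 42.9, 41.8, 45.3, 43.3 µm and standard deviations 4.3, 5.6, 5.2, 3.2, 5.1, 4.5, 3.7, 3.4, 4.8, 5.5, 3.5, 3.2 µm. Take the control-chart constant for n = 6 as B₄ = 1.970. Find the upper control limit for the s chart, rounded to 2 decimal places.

s̄ = (4.3 + 5.6 + 5.2 + 3.2 + 5.1 + 4.5 + 3.7 + 3.4 + 4.8 + 5.5 + 3.5 + 3.2) / 12 = 4.3333
UCL_s = B₄·s̄ = 1.970 × 4.3333 = 8.5367

8.54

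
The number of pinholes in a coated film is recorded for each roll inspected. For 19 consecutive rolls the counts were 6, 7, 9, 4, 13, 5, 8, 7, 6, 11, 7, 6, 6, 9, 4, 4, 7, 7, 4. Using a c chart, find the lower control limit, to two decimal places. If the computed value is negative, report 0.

0.00

c̄ = (6 + 7 + 9 + 4 + 13 + 5 + 8 + 7 + 6 + 11 + 7 + 6 + 6 + 9 + 4 + 4 + 7 + 7 + 4) / 19 = 130 / 19 = 6.8421
LCL = c̄ − 3√c̄ = 6.8421 − 3 × 2.6157 = -1.0051 → 0 (cannot be negative)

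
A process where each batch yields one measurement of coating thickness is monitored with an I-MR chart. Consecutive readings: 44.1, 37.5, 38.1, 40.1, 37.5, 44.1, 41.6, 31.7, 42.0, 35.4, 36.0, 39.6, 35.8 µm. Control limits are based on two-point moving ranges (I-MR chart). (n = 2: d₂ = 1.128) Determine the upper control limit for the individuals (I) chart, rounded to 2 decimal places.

X̄ = (44.1 + 37.5 + 38.1 + 40.1 + 37.5 + 44.1 + 41.6 + 31.7 + 42.0 + 35.4 + 36.0 + 39.6 + 35.8) / 13 = 38.7308
Moving ranges: 6.6, 0.6, 2.0, 2.6, 6.6, 2.5, 9.9, 10.3, 6.6, 0.6, 3.6, 3.8; M̄R̄ = 55.7000 / 12 = 4.6417
UCL = X̄ + 3·M̄R̄/d₂ = 38.7308 + 3 × 4.6417 / 1.128 = 51.0756

51.08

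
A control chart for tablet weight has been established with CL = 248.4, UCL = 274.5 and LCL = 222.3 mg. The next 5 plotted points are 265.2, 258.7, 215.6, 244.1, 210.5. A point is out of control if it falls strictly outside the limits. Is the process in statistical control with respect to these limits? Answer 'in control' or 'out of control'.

Compare each point to [222.3, 274.5]: sample 3 = 215.6 < LCL; sample 5 = 210.5 < LCL.

out of control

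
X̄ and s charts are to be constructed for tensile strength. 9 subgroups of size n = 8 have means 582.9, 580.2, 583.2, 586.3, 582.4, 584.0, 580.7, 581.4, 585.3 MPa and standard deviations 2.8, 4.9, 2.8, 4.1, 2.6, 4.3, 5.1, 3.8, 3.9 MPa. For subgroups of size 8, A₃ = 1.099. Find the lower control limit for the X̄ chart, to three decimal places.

578.745

X̄̄ = (582.9 + 580.2 + 583.2 + 586.3 + 582.4 + 584.0 + 580.7 + 581.4 + 585.3) / 9 = 582.9333
s̄ = (2.8 + 4.9 + 2.8 + 4.1 + 2.6 + 4.3 + 5.1 + 3.8 + 3.9) / 9 = 3.8111
LCL = X̄̄ − A₃·s̄ = 582.9333 − 1.099 × 3.8111 = 578.7449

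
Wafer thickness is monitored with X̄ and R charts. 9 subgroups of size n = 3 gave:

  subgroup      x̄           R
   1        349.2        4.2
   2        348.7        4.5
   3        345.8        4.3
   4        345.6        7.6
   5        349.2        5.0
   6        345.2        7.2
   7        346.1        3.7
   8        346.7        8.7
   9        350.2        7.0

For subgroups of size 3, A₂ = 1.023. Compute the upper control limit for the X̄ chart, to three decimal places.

353.345

X̄̄ = (349.2 + 348.7 + 345.8 + 345.6 + 349.2 + 345.2 + 346.1 + 346.7 + 350.2) / 9 = 3126.7000 / 9 = 347.4111
R̄ = (4.2 + 4.5 + 4.3 + 7.6 + 5.0 + 7.2 + 3.7 + 8.7 + 7.0) / 9 = 52.2000 / 9 = 5.8000
UCL = X̄̄ + A₂·R̄ = 347.4111 + 1.023 × 5.8000 = 353.3445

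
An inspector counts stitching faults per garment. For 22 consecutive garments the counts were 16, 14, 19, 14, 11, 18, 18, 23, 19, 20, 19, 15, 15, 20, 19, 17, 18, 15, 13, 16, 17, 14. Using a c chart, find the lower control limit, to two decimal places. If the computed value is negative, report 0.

4.52

c̄ = (16 + 14 + 19 + 14 + 11 + 18 + 18 + 23 + 19 + 20 + 19 + 15 + 15 + 20 + 19 + 17 + 18 + 15 + 13 + 16 + 17 + 14) / 22 = 370 / 22 = 16.8182
LCL = c̄ − 3√c̄ = 16.8182 − 3 × 4.1010 = 4.5152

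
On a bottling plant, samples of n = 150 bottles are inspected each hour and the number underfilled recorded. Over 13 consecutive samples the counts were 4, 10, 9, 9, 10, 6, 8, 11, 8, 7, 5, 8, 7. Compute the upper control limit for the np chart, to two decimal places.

16.03

p̄ = Σdᵢ / (k·n) = 102 / (13 × 150) = 0.05231
UCL = np̄ + 3·√(np̄(1−p̄)) = 7.8462 + 3 × √(7.8462×0.94769) = 7.8462 + 3 × 2.7269 = 16.0267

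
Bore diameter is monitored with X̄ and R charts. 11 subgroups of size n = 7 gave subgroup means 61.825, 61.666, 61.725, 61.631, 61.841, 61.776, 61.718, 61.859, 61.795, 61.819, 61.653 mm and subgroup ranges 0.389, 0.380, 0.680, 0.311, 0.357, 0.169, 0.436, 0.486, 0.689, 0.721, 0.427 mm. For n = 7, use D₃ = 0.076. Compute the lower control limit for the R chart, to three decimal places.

R̄ = (0.389 + 0.380 + 0.680 + 0.311 + 0.357 + 0.169 + 0.436 + 0.486 + 0.689 + 0.721 + 0.427) / 11 = 5.0450 / 11 = 0.4586
LCL_R = D₃·R̄ = 0.076 × 0.4586 = 0.0349

0.035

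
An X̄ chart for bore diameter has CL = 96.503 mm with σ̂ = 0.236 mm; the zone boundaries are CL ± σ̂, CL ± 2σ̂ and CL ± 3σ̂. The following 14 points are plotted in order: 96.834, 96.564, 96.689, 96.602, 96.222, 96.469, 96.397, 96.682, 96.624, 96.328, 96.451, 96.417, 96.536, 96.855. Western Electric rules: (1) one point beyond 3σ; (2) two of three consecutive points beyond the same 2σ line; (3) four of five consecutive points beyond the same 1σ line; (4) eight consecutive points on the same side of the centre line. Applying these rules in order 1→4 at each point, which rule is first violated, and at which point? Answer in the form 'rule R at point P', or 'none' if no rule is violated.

none

Zone of each point (C = within 1σ̂, B = 1σ̂–2σ̂, A = 2σ̂–3σ̂, * = beyond 3σ̂; sign = side of CL): 1:+B, 2:+C, 3:+C, 4:+C, 5:-B, 6:-C, 7:-C, 8:+C, 9:+C, 10:-C, 11:-C, 12:-C, 13:+C, 14:+B
No rule fires across all 14 points.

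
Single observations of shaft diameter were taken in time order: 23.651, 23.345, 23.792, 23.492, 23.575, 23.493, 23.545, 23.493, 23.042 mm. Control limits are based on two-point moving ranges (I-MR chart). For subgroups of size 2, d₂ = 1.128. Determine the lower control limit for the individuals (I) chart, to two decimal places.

22.90

X̄ = (23.651 + 23.345 + 23.792 + 23.492 + 23.575 + 23.493 + 23.545 + 23.493 + 23.042) / 9 = 23.4920
Moving ranges: 0.306, 0.447, 0.300, 0.083, 0.082, 0.052, 0.052, 0.451; M̄R̄ = 1.7730 / 8 = 0.2216
LCL = X̄ − 3·M̄R̄/d₂ = 23.4920 − 3 × 0.2216 / 1.128 = 22.9026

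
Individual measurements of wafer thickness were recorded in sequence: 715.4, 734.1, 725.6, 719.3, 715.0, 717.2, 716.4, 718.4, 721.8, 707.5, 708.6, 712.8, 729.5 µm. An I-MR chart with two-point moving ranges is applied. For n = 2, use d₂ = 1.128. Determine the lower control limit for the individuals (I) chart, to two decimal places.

X̄ = (715.4 + 734.1 + 725.6 + 719.3 + 715.0 + 717.2 + 716.4 + 718.4 + 721.8 + 707.5 + 708.6 + 712.8 + 729.5) / 13 = 718.5846
Moving ranges: 18.7, 8.5, 6.3, 4.3, 2.2, 0.8, 2.0, 3.4, 14.3, 1.1, 4.2, 16.7; M̄R̄ = 82.5000 / 12 = 6.8750
LCL = X̄ − 3·M̄R̄/d₂ = 718.5846 − 3 × 6.8750 / 1.128 = 700.3000

700.30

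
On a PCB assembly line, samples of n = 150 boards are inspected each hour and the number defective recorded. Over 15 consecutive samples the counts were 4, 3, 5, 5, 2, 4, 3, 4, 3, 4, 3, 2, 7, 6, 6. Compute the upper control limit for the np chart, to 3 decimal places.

10.034

p̄ = Σdᵢ / (k·n) = 61 / (15 × 150) = 0.02711
UCL = np̄ + 3·√(np̄(1−p̄)) = 4.0667 + 3 × √(4.0667×0.97289) = 4.0667 + 3 × 1.9891 = 10.0339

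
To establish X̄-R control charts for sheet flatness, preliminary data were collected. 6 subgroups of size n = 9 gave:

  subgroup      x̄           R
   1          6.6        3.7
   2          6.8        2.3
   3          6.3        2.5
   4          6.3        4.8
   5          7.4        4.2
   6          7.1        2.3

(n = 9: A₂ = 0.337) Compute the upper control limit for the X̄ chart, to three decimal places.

X̄̄ = (6.6 + 6.8 + 6.3 + 6.3 + 7.4 + 7.1) / 6 = 40.5000 / 6 = 6.7500
R̄ = (3.7 + 2.3 + 2.5 + 4.8 + 4.2 + 2.3) / 6 = 19.8000 / 6 = 3.3000
UCL = X̄̄ + A₂·R̄ = 6.7500 + 0.337 × 3.3000 = 7.8621

7.862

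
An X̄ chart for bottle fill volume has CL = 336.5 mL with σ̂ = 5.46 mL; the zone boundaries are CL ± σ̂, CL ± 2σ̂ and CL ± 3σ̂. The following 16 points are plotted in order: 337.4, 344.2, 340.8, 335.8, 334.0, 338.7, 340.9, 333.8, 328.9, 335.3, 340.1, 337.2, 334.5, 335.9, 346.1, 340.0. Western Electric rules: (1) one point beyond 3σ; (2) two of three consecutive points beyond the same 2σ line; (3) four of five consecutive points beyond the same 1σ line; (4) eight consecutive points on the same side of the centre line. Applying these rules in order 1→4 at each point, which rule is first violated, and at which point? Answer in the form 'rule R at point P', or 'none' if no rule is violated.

Zone of each point (C = within 1σ̂, B = 1σ̂–2σ̂, A = 2σ̂–3σ̂, * = beyond 3σ̂; sign = side of CL): 1:+C, 2:+B, 3:+C, 4:-C, 5:-C, 6:+C, 7:+C, 8:-C, 9:-B, 10:-C, 11:+C, 12:+C, 13:-C, 14:-C, 15:+B, 16:+C
No rule fires across all 16 points.

none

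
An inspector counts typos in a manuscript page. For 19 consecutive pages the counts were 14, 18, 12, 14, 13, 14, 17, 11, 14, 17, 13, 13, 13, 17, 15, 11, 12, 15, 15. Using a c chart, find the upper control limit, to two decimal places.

c̄ = (14 + 18 + 12 + 14 + 13 + 14 + 17 + 11 + 14 + 17 + 13 + 13 + 13 + 17 + 15 + 11 + 12 + 15 + 15) / 19 = 268 / 19 = 14.1053
UCL = c̄ + 3√c̄ = 14.1053 + 3 × √14.1053 = 14.1053 + 3 × 3.7557 = 25.3724

25.37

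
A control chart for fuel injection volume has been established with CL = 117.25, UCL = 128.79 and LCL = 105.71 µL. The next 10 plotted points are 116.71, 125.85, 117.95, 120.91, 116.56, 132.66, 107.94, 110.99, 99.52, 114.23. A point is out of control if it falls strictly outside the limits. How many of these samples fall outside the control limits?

2

Compare each point to [105.71, 128.79]: sample 6 = 132.66 > UCL; sample 9 = 99.52 < LCL.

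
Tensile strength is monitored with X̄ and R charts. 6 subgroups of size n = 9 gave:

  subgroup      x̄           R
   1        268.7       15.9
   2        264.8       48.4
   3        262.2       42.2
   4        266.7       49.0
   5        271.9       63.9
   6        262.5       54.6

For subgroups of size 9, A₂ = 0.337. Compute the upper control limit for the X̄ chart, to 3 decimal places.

X̄̄ = (268.7 + 264.8 + 262.2 + 266.7 + 271.9 + 262.5) / 6 = 1596.8000 / 6 = 266.1333
R̄ = (15.9 + 48.4 + 42.2 + 49.0 + 63.9 + 54.6) / 6 = 274.0000 / 6 = 45.6667
UCL = X̄̄ + A₂·R̄ = 266.1333 + 0.337 × 45.6667 = 281.5230

281.523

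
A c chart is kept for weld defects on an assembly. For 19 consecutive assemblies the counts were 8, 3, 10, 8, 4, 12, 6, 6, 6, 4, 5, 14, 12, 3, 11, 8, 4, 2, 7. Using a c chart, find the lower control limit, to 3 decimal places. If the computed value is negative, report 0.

0.000

c̄ = (8 + 3 + 10 + 8 + 4 + 12 + 6 + 6 + 6 + 4 + 5 + 14 + 12 + 3 + 11 + 8 + 4 + 2 + 7) / 19 = 133 / 19 = 7.0000
LCL = c̄ − 3√c̄ = 7.0000 − 3 × 2.6458 = -0.9373 → 0 (cannot be negative)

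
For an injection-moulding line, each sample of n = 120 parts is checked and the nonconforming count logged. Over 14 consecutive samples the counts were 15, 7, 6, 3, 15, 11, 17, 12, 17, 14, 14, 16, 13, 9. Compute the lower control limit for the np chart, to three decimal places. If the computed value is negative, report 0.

2.186

p̄ = Σdᵢ / (k·n) = 169 / (14 × 120) = 0.10060
LCL = np̄ − 3·√(np̄(1−p̄)) = 12.0714 − 3 × 3.2950 = 2.1864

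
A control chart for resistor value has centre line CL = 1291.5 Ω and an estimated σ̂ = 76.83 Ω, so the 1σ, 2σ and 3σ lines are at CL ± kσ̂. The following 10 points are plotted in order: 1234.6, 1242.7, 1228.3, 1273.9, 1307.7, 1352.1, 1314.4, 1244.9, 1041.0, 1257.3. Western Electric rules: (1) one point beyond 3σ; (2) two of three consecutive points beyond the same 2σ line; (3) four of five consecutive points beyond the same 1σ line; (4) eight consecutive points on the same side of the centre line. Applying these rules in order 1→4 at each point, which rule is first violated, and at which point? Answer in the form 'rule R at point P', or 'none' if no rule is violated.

rule 1 at point 9

Zone of each point (C = within 1σ̂, B = 1σ̂–2σ̂, A = 2σ̂–3σ̂, * = beyond 3σ̂; sign = side of CL): 1:-C, 2:-C, 3:-C, 4:-C, 5:+C, 6:+C, 7:+C, 8:-C, 9:-*, 10:-C
Rule 1 (one point beyond the 3σ limits) is satisfied at point 9.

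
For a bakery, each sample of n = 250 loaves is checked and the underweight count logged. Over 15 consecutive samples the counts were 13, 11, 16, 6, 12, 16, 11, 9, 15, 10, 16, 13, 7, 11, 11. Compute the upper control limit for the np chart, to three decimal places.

p̄ = Σdᵢ / (k·n) = 177 / (15 × 250) = 0.04720
UCL = np̄ + 3·√(np̄(1−p̄)) = 11.8000 + 3 × √(11.8000×0.95280) = 11.8000 + 3 × 3.3531 = 21.8592

21.859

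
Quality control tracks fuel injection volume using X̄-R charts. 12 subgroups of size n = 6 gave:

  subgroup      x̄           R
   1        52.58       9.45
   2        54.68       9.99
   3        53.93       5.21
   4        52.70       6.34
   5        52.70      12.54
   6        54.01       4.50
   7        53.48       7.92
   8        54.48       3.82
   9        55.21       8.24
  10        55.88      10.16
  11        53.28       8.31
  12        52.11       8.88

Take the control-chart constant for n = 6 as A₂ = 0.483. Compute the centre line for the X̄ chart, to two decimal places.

53.75

X̄̄ = (52.58 + 54.68 + 53.93 + 52.70 + 52.70 + 54.01 + 53.48 + 54.48 + 55.21 + 55.88 + 53.28 + 52.11) / 12 = 645.0400 / 12 = 53.7533
CL = X̄̄ = 53.7533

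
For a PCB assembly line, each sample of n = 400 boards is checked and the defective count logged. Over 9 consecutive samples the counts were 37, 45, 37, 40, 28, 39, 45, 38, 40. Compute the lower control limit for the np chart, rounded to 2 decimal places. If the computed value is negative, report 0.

21.02

p̄ = Σdᵢ / (k·n) = 349 / (9 × 400) = 0.09694
LCL = np̄ − 3·√(np̄(1−p̄)) = 38.7778 − 3 × 5.9176 = 21.0249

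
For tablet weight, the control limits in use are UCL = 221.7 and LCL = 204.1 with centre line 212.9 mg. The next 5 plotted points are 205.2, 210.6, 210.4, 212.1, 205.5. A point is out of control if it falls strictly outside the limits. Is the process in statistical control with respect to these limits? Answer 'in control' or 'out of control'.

All 5 points lie within [204.1, 221.7].

in control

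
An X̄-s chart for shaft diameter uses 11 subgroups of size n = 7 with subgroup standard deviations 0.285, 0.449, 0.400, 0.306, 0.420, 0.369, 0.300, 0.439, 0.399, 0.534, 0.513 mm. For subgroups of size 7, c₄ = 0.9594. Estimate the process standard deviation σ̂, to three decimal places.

s̄ = (0.285 + 0.449 + 0.400 + 0.306 + 0.420 + 0.369 + 0.300 + 0.439 + 0.399 + 0.534 + 0.513) / 11 = 0.4013
σ̂ = s̄ / c₄ = 0.4013 / 0.9594 = 0.4183

0.418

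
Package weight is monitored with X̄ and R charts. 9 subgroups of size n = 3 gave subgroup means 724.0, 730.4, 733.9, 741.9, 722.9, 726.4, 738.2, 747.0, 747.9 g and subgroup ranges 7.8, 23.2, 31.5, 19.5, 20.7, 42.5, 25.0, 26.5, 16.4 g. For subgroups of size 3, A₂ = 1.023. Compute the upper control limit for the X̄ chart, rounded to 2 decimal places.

X̄̄ = (724.0 + 730.4 + 733.9 + 741.9 + 722.9 + 726.4 + 738.2 + 747.0 + 747.9) / 9 = 6612.6000 / 9 = 734.7333
R̄ = (7.8 + 23.2 + 31.5 + 19.5 + 20.7 + 42.5 + 25.0 + 26.5 + 16.4) / 9 = 213.1000 / 9 = 23.6778
UCL = X̄̄ + A₂·R̄ = 734.7333 + 1.023 × 23.6778 = 758.9557

758.96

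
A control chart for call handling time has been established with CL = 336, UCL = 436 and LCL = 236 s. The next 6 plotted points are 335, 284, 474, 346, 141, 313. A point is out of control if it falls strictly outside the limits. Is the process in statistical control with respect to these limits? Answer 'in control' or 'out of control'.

out of control

Compare each point to [236, 436]: sample 3 = 474 > UCL; sample 5 = 141 < LCL.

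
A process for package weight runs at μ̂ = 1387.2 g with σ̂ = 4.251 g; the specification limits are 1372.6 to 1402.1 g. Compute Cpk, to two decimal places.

1.14

Cpu = (USL − μ̂) / (3σ̂) = (1402.1 − 1387.2) / (3 × 4.251) = 1.1684; Cpl = (μ̂ − LSL) / (3σ̂) = (1387.2 − 1372.6) / (3 × 4.251) = 1.1448; Cpk = min(Cpu, Cpl) = 1.1448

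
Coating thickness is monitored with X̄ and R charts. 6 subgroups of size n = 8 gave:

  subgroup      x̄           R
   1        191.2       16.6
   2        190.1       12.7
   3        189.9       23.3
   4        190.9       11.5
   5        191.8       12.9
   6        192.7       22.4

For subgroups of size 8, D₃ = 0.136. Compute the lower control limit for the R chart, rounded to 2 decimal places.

R̄ = (16.6 + 12.7 + 23.3 + 11.5 + 12.9 + 22.4) / 6 = 99.4000 / 6 = 16.5667
LCL_R = D₃·R̄ = 0.136 × 16.5667 = 2.2531

2.25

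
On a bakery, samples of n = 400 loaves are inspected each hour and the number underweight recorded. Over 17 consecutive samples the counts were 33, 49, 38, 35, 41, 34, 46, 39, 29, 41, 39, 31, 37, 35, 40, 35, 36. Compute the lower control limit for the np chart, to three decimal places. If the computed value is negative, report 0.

20.034

p̄ = Σdᵢ / (k·n) = 638 / (17 × 400) = 0.09382
LCL = np̄ − 3·√(np̄(1−p̄)) = 37.5294 − 3 × 5.8317 = 20.0344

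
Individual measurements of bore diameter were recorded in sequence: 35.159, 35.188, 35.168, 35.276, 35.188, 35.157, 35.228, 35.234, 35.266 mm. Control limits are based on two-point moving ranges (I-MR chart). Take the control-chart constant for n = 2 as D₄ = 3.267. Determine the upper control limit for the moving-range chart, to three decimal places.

0.157

Moving ranges: 0.029, 0.020, 0.108, 0.088, 0.031, 0.071, 0.006, 0.032; M̄R̄ = 0.3850 / 8 = 0.0481
UCL_MR = D₄·M̄R̄ = 3.267 × 0.0481 = 0.1572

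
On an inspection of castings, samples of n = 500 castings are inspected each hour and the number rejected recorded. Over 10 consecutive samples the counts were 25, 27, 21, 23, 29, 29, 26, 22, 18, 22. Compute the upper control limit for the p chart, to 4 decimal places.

0.0772

p̄ = Σdᵢ / (k·n) = 242 / (10 × 500) = 0.04840
UCL = p̄ + 3·√(p̄(1−p̄)/n) = 0.04840 + 3 × √(0.04840×0.95160/500) = 0.04840 + 3 × 0.00960 = 0.07719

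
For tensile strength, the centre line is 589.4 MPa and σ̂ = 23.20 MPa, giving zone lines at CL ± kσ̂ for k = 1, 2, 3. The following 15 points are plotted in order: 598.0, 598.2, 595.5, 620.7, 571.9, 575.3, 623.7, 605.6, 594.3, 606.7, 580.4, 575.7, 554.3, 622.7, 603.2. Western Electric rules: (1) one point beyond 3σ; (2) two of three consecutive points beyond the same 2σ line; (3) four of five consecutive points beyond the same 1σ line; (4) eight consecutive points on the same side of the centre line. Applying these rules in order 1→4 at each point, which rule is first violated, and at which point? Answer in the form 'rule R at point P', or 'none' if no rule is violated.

none

Zone of each point (C = within 1σ̂, B = 1σ̂–2σ̂, A = 2σ̂–3σ̂, * = beyond 3σ̂; sign = side of CL): 1:+C, 2:+C, 3:+C, 4:+B, 5:-C, 6:-C, 7:+B, 8:+C, 9:+C, 10:+C, 11:-C, 12:-C, 13:-B, 14:+B, 15:+C
No rule fires across all 15 points.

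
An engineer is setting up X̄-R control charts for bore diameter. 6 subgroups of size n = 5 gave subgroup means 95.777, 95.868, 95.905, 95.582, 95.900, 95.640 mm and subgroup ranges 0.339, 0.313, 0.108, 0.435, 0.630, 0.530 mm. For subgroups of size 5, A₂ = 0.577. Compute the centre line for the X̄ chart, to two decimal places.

95.78

X̄̄ = (95.777 + 95.868 + 95.905 + 95.582 + 95.900 + 95.640) / 6 = 574.6720 / 6 = 95.7787
CL = X̄̄ = 95.7787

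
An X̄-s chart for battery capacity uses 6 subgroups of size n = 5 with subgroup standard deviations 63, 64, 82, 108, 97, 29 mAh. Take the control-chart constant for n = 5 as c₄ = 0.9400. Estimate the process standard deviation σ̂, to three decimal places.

s̄ = (63 + 64 + 82 + 108 + 97 + 29) / 6 = 73.8333
σ̂ = s̄ / c₄ = 73.8333 / 0.9400 = 78.5461

78.546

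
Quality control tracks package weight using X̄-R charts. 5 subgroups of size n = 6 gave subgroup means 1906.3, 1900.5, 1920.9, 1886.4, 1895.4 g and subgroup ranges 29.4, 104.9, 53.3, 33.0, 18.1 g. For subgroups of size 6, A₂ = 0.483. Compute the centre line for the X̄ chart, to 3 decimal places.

X̄̄ = (1906.3 + 1900.5 + 1920.9 + 1886.4 + 1895.4) / 5 = 9509.5000 / 5 = 1901.9000
CL = X̄̄ = 1901.9000

1901.900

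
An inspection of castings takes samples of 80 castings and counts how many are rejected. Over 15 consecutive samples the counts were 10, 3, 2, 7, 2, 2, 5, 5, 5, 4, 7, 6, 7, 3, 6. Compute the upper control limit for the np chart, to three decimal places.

p̄ = Σdᵢ / (k·n) = 74 / (15 × 80) = 0.06167
UCL = np̄ + 3·√(np̄(1−p̄)) = 4.9333 + 3 × √(4.9333×0.93833) = 4.9333 + 3 × 2.1515 = 11.3879

11.388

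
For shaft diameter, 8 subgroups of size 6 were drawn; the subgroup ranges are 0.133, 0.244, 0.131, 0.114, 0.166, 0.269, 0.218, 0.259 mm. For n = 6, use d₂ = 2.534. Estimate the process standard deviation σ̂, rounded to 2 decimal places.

0.08

R̄ = (0.133 + 0.244 + 0.131 + 0.114 + 0.166 + 0.269 + 0.218 + 0.259) / 8 = 0.1918
σ̂ = R̄ / d₂ = 0.1918 / 2.534 = 0.0757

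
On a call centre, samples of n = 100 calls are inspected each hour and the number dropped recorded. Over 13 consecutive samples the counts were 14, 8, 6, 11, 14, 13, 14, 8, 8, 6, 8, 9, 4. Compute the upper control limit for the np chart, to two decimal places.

18.24

p̄ = Σdᵢ / (k·n) = 123 / (13 × 100) = 0.09462
UCL = np̄ + 3·√(np̄(1−p̄)) = 9.4615 + 3 × √(9.4615×0.90538) = 9.4615 + 3 × 2.9268 = 18.2420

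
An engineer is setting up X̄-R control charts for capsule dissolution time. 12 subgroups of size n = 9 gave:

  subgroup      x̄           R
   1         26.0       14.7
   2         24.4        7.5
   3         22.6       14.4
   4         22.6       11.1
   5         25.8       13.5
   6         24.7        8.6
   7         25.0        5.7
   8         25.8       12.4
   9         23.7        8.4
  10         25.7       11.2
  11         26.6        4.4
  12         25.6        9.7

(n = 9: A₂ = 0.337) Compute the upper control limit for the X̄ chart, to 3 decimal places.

X̄̄ = (26.0 + 24.4 + 22.6 + 22.6 + 25.8 + 24.7 + 25.0 + 25.8 + 23.7 + 25.7 + 26.6 + 25.6) / 12 = 298.5000 / 12 = 24.8750
R̄ = (14.7 + 7.5 + 14.4 + 11.1 + 13.5 + 8.6 + 5.7 + 12.4 + 8.4 + 11.2 + 4.4 + 9.7) / 12 = 121.6000 / 12 = 10.1333
UCL = X̄̄ + A₂·R̄ = 24.8750 + 0.337 × 10.1333 = 28.2899

28.290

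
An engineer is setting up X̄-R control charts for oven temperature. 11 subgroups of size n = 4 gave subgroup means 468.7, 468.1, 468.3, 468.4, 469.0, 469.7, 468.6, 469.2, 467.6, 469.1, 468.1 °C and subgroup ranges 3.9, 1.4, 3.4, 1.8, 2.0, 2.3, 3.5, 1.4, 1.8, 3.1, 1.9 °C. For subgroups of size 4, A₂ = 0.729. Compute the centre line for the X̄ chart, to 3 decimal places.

X̄̄ = (468.7 + 468.1 + 468.3 + 468.4 + 469.0 + 469.7 + 468.6 + 469.2 + 467.6 + 469.1 + 468.1) / 11 = 5154.8000 / 11 = 468.6182
CL = X̄̄ = 468.6182

468.618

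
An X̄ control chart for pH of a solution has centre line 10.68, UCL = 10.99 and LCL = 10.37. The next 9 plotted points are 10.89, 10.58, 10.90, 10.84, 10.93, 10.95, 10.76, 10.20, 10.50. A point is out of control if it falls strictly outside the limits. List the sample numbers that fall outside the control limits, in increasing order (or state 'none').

Compare each point to [10.37, 10.99]: sample 8 = 10.20 < LCL.

8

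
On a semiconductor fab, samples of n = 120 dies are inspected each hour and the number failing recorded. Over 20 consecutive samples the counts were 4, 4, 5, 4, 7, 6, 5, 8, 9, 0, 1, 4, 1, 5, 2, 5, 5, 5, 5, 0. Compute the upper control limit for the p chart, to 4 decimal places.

p̄ = Σdᵢ / (k·n) = 85 / (20 × 120) = 0.03542
UCL = p̄ + 3·√(p̄(1−p̄)/n) = 0.03542 + 3 × √(0.03542×0.96458/120) = 0.03542 + 3 × 0.01687 = 0.08603

0.0860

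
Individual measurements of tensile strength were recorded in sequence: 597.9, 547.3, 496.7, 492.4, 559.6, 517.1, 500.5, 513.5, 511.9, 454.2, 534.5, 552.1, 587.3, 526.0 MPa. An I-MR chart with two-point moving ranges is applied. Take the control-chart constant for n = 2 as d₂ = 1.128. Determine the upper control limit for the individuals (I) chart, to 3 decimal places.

X̄ = (597.9 + 547.3 + 496.7 + 492.4 + 559.6 + 517.1 + 500.5 + 513.5 + 511.9 + 454.2 + 534.5 + 552.1 + 587.3 + 526.0) / 14 = 527.9286
Moving ranges: 50.6, 50.6, 4.3, 67.2, 42.5, 16.6, 13.0, 1.6, 57.7, 80.3, 17.6, 35.2, 61.3; M̄R̄ = 498.5000 / 13 = 38.3462
UCL = X̄ + 3·M̄R̄/d₂ = 527.9286 + 3 × 38.3462 / 1.128 = 629.9130

629.913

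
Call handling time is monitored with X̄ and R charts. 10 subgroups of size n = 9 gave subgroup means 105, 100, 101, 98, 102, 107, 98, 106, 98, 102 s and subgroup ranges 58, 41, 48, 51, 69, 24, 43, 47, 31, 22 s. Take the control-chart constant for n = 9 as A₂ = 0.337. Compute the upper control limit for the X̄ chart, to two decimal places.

X̄̄ = (105 + 100 + 101 + 98 + 102 + 107 + 98 + 106 + 98 + 102) / 10 = 1017.0000 / 10 = 101.7000
R̄ = (58 + 41 + 48 + 51 + 69 + 24 + 43 + 47 + 31 + 22) / 10 = 434.0000 / 10 = 43.4000
UCL = X̄̄ + A₂·R̄ = 101.7000 + 0.337 × 43.4000 = 116.3258

116.33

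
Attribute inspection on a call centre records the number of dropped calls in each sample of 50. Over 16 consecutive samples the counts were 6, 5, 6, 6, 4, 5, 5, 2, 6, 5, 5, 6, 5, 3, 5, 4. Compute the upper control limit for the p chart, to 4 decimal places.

p̄ = Σdᵢ / (k·n) = 78 / (16 × 50) = 0.09750
UCL = p̄ + 3·√(p̄(1−p̄)/n) = 0.09750 + 3 × √(0.09750×0.90250/50) = 0.09750 + 3 × 0.04195 = 0.22335

0.2234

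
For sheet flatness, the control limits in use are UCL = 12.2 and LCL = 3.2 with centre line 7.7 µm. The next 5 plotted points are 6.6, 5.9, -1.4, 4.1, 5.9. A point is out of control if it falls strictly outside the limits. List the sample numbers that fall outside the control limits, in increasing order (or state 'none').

3

Compare each point to [3.2, 12.2]: sample 3 = -1.4 < LCL.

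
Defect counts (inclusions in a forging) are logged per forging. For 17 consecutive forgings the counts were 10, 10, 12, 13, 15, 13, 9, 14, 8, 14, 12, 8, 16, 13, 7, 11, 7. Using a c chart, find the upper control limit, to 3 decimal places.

c̄ = (10 + 10 + 12 + 13 + 15 + 13 + 9 + 14 + 8 + 14 + 12 + 8 + 16 + 13 + 7 + 11 + 7) / 17 = 192 / 17 = 11.2941
UCL = c̄ + 3√c̄ = 11.2941 + 3 × √11.2941 = 11.2941 + 3 × 3.3607 = 21.3761

21.376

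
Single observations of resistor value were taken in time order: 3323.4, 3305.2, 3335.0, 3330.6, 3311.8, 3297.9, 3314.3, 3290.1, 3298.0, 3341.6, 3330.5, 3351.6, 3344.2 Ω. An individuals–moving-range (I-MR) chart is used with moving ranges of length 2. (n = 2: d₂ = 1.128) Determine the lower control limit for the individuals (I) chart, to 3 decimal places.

3273.043

X̄ = (3323.4 + 3305.2 + 3335.0 + 3330.6 + 3311.8 + 3297.9 + 3314.3 + 3290.1 + 3298.0 + 3341.6 + 3330.5 + 3351.6 + 3344.2) / 13 = 3321.0923
Moving ranges: 18.2, 29.8, 4.4, 18.8, 13.9, 16.4, 24.2, 7.9, 43.6, 11.1, 21.1, 7.4; M̄R̄ = 216.8000 / 12 = 18.0667
LCL = X̄ − 3·M̄R̄/d₂ = 3321.0923 − 3 × 18.0667 / 1.128 = 3273.0427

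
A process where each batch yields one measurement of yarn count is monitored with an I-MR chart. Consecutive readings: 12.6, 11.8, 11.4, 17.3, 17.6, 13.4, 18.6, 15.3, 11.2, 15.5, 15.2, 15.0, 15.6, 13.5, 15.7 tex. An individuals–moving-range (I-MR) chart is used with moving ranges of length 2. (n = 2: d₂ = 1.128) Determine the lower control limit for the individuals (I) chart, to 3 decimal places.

8.207

X̄ = (12.6 + 11.8 + 11.4 + 17.3 + 17.6 + 13.4 + 18.6 + 15.3 + 11.2 + 15.5 + 15.2 + 15.0 + 15.6 + 13.5 + 15.7) / 15 = 14.6467
Moving ranges: 0.8, 0.4, 5.9, 0.3, 4.2, 5.2, 3.3, 4.1, 4.3, 0.3, 0.2, 0.6, 2.1, 2.2; M̄R̄ = 33.9000 / 14 = 2.4214
LCL = X̄ − 3·M̄R̄/d₂ = 14.6467 − 3 × 2.4214 / 1.128 = 8.2067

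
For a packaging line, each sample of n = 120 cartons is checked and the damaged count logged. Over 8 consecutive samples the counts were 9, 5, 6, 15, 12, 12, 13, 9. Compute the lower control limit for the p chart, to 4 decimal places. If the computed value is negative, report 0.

0.0083

p̄ = Σdᵢ / (k·n) = 81 / (8 × 120) = 0.08438
LCL = p̄ − 3·√(p̄(1−p̄)/n) = 0.08438 − 3 × 0.02537 = 0.00826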